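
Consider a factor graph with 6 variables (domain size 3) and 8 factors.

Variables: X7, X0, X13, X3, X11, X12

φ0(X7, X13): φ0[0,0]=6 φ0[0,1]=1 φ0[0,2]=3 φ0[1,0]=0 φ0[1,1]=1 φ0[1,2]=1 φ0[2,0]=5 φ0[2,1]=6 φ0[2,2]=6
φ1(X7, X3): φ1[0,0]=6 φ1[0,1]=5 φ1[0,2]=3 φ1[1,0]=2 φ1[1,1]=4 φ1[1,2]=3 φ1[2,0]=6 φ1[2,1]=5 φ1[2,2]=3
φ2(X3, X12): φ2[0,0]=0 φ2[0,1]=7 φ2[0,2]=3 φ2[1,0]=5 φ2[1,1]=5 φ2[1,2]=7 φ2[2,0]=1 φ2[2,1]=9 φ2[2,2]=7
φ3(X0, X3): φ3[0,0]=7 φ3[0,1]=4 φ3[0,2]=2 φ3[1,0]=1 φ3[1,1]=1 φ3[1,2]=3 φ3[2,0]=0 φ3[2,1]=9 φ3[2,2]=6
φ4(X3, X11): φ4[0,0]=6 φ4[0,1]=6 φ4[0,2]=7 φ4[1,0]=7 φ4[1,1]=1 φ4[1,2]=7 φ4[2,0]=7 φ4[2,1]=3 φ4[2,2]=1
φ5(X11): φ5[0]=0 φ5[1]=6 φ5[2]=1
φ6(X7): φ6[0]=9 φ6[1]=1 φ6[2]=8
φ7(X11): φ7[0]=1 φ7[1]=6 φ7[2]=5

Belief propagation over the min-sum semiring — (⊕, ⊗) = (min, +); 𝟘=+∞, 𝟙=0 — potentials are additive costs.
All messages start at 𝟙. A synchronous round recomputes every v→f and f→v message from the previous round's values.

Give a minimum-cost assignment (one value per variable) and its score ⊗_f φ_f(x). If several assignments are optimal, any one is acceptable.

assignment: (X7=1, X0=2, X13=0, X3=0, X11=0, X12=0); score = 10

init: all messages = 𝟙 over 3 values
r1 m[φ0→X7] = [1, 0, 5]
r1 m[φ0→X13] = [0, 1, 1]
r1 m[φ1→X7] = [3, 2, 3]
r1 m[φ1→X3] = [2, 4, 3]
r1 m[φ2→X3] = [0, 5, 1]
r1 m[φ2→X12] = [0, 5, 3]
r1 m[φ3→X0] = [2, 1, 0]
r1 m[φ3→X3] = [0, 1, 2]
r1 m[φ4→X3] = [6, 1, 1]
r1 m[φ4→X11] = [6, 1, 1]
r1 m[φ5→X11] = [0, 6, 1]
r1 m[φ6→X7] = [9, 1, 8]
r1 m[φ7→X11] = [1, 6, 5]
r1 m[X7→φ0] = [0, 0, 0]
r1 m[X7→φ1] = [0, 0, 0]
r1 m[X7→φ6] = [0, 0, 0]
r1 m[X0→φ3] = [0, 0, 0]
r1 m[X13→φ0] = [0, 0, 0]
r1 m[X3→φ1] = [0, 0, 0]
r1 m[X3→φ2] = [0, 0, 0]
r1 m[X3→φ3] = [0, 0, 0]
r1 m[X3→φ4] = [0, 0, 0]
r1 m[X11→φ4] = [0, 0, 0]
r1 m[X11→φ5] = [0, 0, 0]
r1 m[X11→φ7] = [0, 0, 0]
r1 m[X12→φ2] = [0, 0, 0]
r2 m[φ0→X7] = [1, 0, 5]
r2 m[φ0→X13] = [0, 1, 1]
r2 m[φ1→X7] = [3, 2, 3]
r2 m[φ1→X3] = [2, 4, 3]
r2 m[φ2→X3] = [0, 5, 1]
r2 m[φ2→X12] = [0, 5, 3]
r2 m[φ3→X0] = [2, 1, 0]
r2 m[φ3→X3] = [0, 1, 2]
r2 m[φ4→X3] = [6, 1, 1]
r2 m[φ4→X11] = [6, 1, 1]
r2 m[φ5→X11] = [0, 6, 1]
r2 m[φ6→X7] = [9, 1, 8]
r2 m[φ7→X11] = [1, 6, 5]
r2 m[X7→φ0] = [12, 3, 11]
r2 m[X7→φ1] = [10, 1, 13]
r2 m[X7→φ6] = [4, 2, 8]
r2 m[X0→φ3] = [0, 0, 0]
r2 m[X13→φ0] = [0, 0, 0]
r2 m[X3→φ1] = [6, 7, 4]
r2 m[X3→φ2] = [8, 6, 6]
r2 m[X3→φ3] = [8, 10, 5]
r2 m[X3→φ4] = [2, 10, 6]
r2 m[X11→φ4] = [1, 12, 6]
r2 m[X11→φ5] = [7, 7, 6]
r2 m[X11→φ7] = [6, 7, 2]
r2 m[X12→φ2] = [0, 0, 0]
r3 m[φ0→X7] = [1, 0, 5]
r3 m[φ0→X13] = [3, 4, 4]
r3 m[φ1→X7] = [7, 7, 7]
r3 m[φ1→X3] = [3, 5, 4]
r3 m[φ2→X3] = [0, 5, 1]
r3 m[φ2→X12] = [7, 11, 11]
r3 m[φ3→X0] = [7, 8, 8]
r3 m[φ3→X3] = [0, 1, 2]
r3 m[φ4→X3] = [7, 8, 7]
r3 m[φ4→X11] = [8, 8, 7]
r3 m[φ5→X11] = [0, 6, 1]
r3 m[φ6→X7] = [9, 1, 8]
r3 m[φ7→X11] = [1, 6, 5]
r3 m[X7→φ0] = [12, 3, 11]
r3 m[X7→φ1] = [10, 1, 13]
r3 m[X7→φ6] = [4, 2, 8]
r3 m[X0→φ3] = [0, 0, 0]
r3 m[X13→φ0] = [0, 0, 0]
r3 m[X3→φ1] = [6, 7, 4]
r3 m[X3→φ2] = [8, 6, 6]
r3 m[X3→φ3] = [8, 10, 5]
r3 m[X3→φ4] = [2, 10, 6]
r3 m[X11→φ4] = [1, 12, 6]
r3 m[X11→φ5] = [7, 7, 6]
r3 m[X11→φ7] = [6, 7, 2]
r3 m[X12→φ2] = [0, 0, 0]
r4 m[φ0→X7] = [1, 0, 5]
r4 m[φ0→X13] = [3, 4, 4]
r4 m[φ1→X7] = [7, 7, 7]
r4 m[φ1→X3] = [3, 5, 4]
r4 m[φ2→X3] = [0, 5, 1]
r4 m[φ2→X12] = [7, 11, 11]
r4 m[φ3→X0] = [7, 8, 8]
r4 m[φ3→X3] = [0, 1, 2]
r4 m[φ4→X3] = [7, 8, 7]
r4 m[φ4→X11] = [8, 8, 7]
r4 m[φ5→X11] = [0, 6, 1]
r4 m[φ6→X7] = [9, 1, 8]
r4 m[φ7→X11] = [1, 6, 5]
r4 m[X7→φ0] = [16, 8, 15]
r4 m[X7→φ1] = [10, 1, 13]
r4 m[X7→φ6] = [8, 7, 12]
r4 m[X0→φ3] = [0, 0, 0]
r4 m[X13→φ0] = [0, 0, 0]
r4 m[X3→φ1] = [7, 14, 10]
r4 m[X3→φ2] = [10, 14, 13]
r4 m[X3→φ3] = [10, 18, 12]
r4 m[X3→φ4] = [3, 11, 7]
r4 m[X11→φ4] = [1, 12, 6]
r4 m[X11→φ5] = [9, 14, 12]
r4 m[X11→φ7] = [8, 14, 8]
r4 m[X12→φ2] = [0, 0, 0]
r5 m[φ0→X7] = [1, 0, 5]
r5 m[φ0→X13] = [8, 9, 9]
r5 m[φ1→X7] = [13, 9, 13]
r5 m[φ1→X3] = [3, 5, 4]
r5 m[φ2→X3] = [0, 5, 1]
r5 m[φ2→X12] = [10, 17, 13]
r5 m[φ3→X0] = [14, 11, 10]
r5 m[φ3→X3] = [0, 1, 2]
r5 m[φ4→X3] = [7, 8, 7]
r5 m[φ4→X11] = [9, 9, 8]
r5 m[φ5→X11] = [0, 6, 1]
r5 m[φ6→X7] = [9, 1, 8]
r5 m[φ7→X11] = [1, 6, 5]
r5 m[X7→φ0] = [16, 8, 15]
r5 m[X7→φ1] = [10, 1, 13]
r5 m[X7→φ6] = [8, 7, 12]
r5 m[X0→φ3] = [0, 0, 0]
r5 m[X13→φ0] = [0, 0, 0]
r5 m[X3→φ1] = [7, 14, 10]
r5 m[X3→φ2] = [10, 14, 13]
r5 m[X3→φ3] = [10, 18, 12]
r5 m[X3→φ4] = [3, 11, 7]
r5 m[X11→φ4] = [1, 12, 6]
r5 m[X11→φ5] = [9, 14, 12]
r5 m[X11→φ7] = [8, 14, 8]
r5 m[X12→φ2] = [0, 0, 0]
r6 m[φ0→X7] = [1, 0, 5]
r6 m[φ0→X13] = [8, 9, 9]
r6 m[φ1→X7] = [13, 9, 13]
r6 m[φ1→X3] = [3, 5, 4]
r6 m[φ2→X3] = [0, 5, 1]
r6 m[φ2→X12] = [10, 17, 13]
r6 m[φ3→X0] = [14, 11, 10]
r6 m[φ3→X3] = [0, 1, 2]
r6 m[φ4→X3] = [7, 8, 7]
r6 m[φ4→X11] = [9, 9, 8]
r6 m[φ5→X11] = [0, 6, 1]
r6 m[φ6→X7] = [9, 1, 8]
r6 m[φ7→X11] = [1, 6, 5]
r6 m[X7→φ0] = [22, 10, 21]
r6 m[X7→φ1] = [10, 1, 13]
r6 m[X7→φ6] = [14, 9, 18]
r6 m[X0→φ3] = [0, 0, 0]
r6 m[X13→φ0] = [0, 0, 0]
r6 m[X3→φ1] = [7, 14, 10]
r6 m[X3→φ2] = [10, 14, 13]
r6 m[X3→φ3] = [10, 18, 12]
r6 m[X3→φ4] = [3, 11, 7]
r6 m[X11→φ4] = [1, 12, 6]
r6 m[X11→φ5] = [10, 15, 13]
r6 m[X11→φ7] = [9, 15, 9]
r6 m[X12→φ2] = [0, 0, 0]
r7 m[φ0→X7] = [1, 0, 5]
r7 m[φ0→X13] = [10, 11, 11]
r7 m[φ1→X7] = [13, 9, 13]
r7 m[φ1→X3] = [3, 5, 4]
r7 m[φ2→X3] = [0, 5, 1]
r7 m[φ2→X12] = [10, 17, 13]
r7 m[φ3→X0] = [14, 11, 10]
r7 m[φ3→X3] = [0, 1, 2]
r7 m[φ4→X3] = [7, 8, 7]
r7 m[φ4→X11] = [9, 9, 8]
r7 m[φ5→X11] = [0, 6, 1]
r7 m[φ6→X7] = [9, 1, 8]
r7 m[φ7→X11] = [1, 6, 5]
r7 m[X7→φ0] = [22, 10, 21]
r7 m[X7→φ1] = [10, 1, 13]
r7 m[X7→φ6] = [14, 9, 18]
r7 m[X0→φ3] = [0, 0, 0]
r7 m[X13→φ0] = [0, 0, 0]
r7 m[X3→φ1] = [7, 14, 10]
r7 m[X3→φ2] = [10, 14, 13]
r7 m[X3→φ3] = [10, 18, 12]
r7 m[X3→φ4] = [3, 11, 7]
r7 m[X11→φ4] = [1, 12, 6]
r7 m[X11→φ5] = [10, 15, 13]
r7 m[X11→φ7] = [9, 15, 9]
r7 m[X12→φ2] = [0, 0, 0]
r8 m[φ0→X7] = [1, 0, 5]
r8 m[φ0→X13] = [10, 11, 11]
r8 m[φ1→X7] = [13, 9, 13]
r8 m[φ1→X3] = [3, 5, 4]
r8 m[φ2→X3] = [0, 5, 1]
r8 m[φ2→X12] = [10, 17, 13]
r8 m[φ3→X0] = [14, 11, 10]
r8 m[φ3→X3] = [0, 1, 2]
r8 m[φ4→X3] = [7, 8, 7]
r8 m[φ4→X11] = [9, 9, 8]
r8 m[φ5→X11] = [0, 6, 1]
r8 m[φ6→X7] = [9, 1, 8]
r8 m[φ7→X11] = [1, 6, 5]
r8 m[X7→φ0] = [22, 10, 21]
r8 m[X7→φ1] = [10, 1, 13]
r8 m[X7→φ6] = [14, 9, 18]
r8 m[X0→φ3] = [0, 0, 0]
r8 m[X13→φ0] = [0, 0, 0]
r8 m[X3→φ1] = [7, 14, 10]
r8 m[X3→φ2] = [10, 14, 13]
r8 m[X3→φ3] = [10, 18, 12]
r8 m[X3→φ4] = [3, 11, 7]
r8 m[X11→φ4] = [1, 12, 6]
r8 m[X11→φ5] = [10, 15, 13]
r8 m[X11→φ7] = [9, 15, 9]
r8 m[X12→φ2] = [0, 0, 0]
fixed point reached at round 8
traceback from X7: (X7=1, X0=2, X13=0, X3=0, X11=0, X12=0), score=10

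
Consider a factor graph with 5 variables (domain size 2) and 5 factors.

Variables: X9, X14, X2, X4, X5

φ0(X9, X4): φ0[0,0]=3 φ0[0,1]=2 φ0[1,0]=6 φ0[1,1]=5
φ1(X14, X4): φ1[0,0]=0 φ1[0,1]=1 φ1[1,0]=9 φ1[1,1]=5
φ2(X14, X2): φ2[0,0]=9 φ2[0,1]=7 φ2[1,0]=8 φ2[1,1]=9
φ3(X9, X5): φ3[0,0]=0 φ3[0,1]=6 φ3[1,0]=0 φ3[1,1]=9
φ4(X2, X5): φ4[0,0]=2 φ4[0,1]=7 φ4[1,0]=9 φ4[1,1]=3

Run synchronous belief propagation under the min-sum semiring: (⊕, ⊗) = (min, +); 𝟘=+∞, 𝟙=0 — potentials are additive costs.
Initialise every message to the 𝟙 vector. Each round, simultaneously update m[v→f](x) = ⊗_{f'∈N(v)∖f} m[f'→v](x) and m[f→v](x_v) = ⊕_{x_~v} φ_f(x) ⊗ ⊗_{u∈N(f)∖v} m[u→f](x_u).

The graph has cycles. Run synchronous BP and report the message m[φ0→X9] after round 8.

init: all messages = 𝟙 over 2 values
r1 m[φ0→X9] = [2, 5]
r1 m[φ0→X4] = [3, 2]
r1 m[φ1→X14] = [0, 5]
r1 m[φ1→X4] = [0, 1]
r1 m[φ2→X14] = [7, 8]
r1 m[φ2→X2] = [8, 7]
r1 m[φ3→X9] = [0, 0]
r1 m[φ3→X5] = [0, 6]
r1 m[φ4→X2] = [2, 3]
r1 m[φ4→X5] = [2, 3]
r1 m[X9→φ0] = [0, 0]
r1 m[X9→φ3] = [0, 0]
r1 m[X14→φ1] = [0, 0]
r1 m[X14→φ2] = [0, 0]
r1 m[X2→φ2] = [0, 0]
r1 m[X2→φ4] = [0, 0]
r1 m[X4→φ0] = [0, 0]
r1 m[X4→φ1] = [0, 0]
r1 m[X5→φ3] = [0, 0]
r1 m[X5→φ4] = [0, 0]
r2 m[φ0→X9] = [2, 5]
r2 m[φ0→X4] = [3, 2]
r2 m[φ1→X14] = [0, 5]
r2 m[φ1→X4] = [0, 1]
r2 m[φ2→X14] = [7, 8]
r2 m[φ2→X2] = [8, 7]
r2 m[φ3→X9] = [0, 0]
r2 m[φ3→X5] = [0, 6]
r2 m[φ4→X2] = [2, 3]
r2 m[φ4→X5] = [2, 3]
r2 m[X9→φ0] = [0, 0]
r2 m[X9→φ3] = [2, 5]
r2 m[X14→φ1] = [7, 8]
r2 m[X14→φ2] = [0, 5]
r2 m[X2→φ2] = [2, 3]
r2 m[X2→φ4] = [8, 7]
r2 m[X4→φ0] = [0, 1]
r2 m[X4→φ1] = [3, 2]
r2 m[X5→φ3] = [2, 3]
r2 m[X5→φ4] = [0, 6]
r3 m[φ0→X9] = [3, 6]
r3 m[φ0→X4] = [3, 2]
r3 m[φ1→X14] = [3, 7]
r3 m[φ1→X4] = [7, 8]
r3 m[φ2→X14] = [10, 10]
r3 m[φ2→X2] = [9, 7]
r3 m[φ3→X9] = [2, 2]
r3 m[φ3→X5] = [2, 8]
r3 m[φ4→X2] = [2, 9]
r3 m[φ4→X5] = [10, 10]
r3 m[X9→φ0] = [0, 0]
r3 m[X9→φ3] = [2, 5]
r3 m[X14→φ1] = [7, 8]
r3 m[X14→φ2] = [0, 5]
r3 m[X2→φ2] = [2, 3]
r3 m[X2→φ4] = [8, 7]
r3 m[X4→φ0] = [0, 1]
r3 m[X4→φ1] = [3, 2]
r3 m[X5→φ3] = [2, 3]
r3 m[X5→φ4] = [0, 6]
r4 m[φ0→X9] = [3, 6]
r4 m[φ0→X4] = [3, 2]
r4 m[φ1→X14] = [3, 7]
r4 m[φ1→X4] = [7, 8]
r4 m[φ2→X14] = [10, 10]
r4 m[φ2→X2] = [9, 7]
r4 m[φ3→X9] = [2, 2]
r4 m[φ3→X5] = [2, 8]
r4 m[φ4→X2] = [2, 9]
r4 m[φ4→X5] = [10, 10]
r4 m[X9→φ0] = [2, 2]
r4 m[X9→φ3] = [3, 6]
r4 m[X14→φ1] = [10, 10]
r4 m[X14→φ2] = [3, 7]
r4 m[X2→φ2] = [2, 9]
r4 m[X2→φ4] = [9, 7]
r4 m[X4→φ0] = [7, 8]
r4 m[X4→φ1] = [3, 2]
r4 m[X5→φ3] = [10, 10]
r4 m[X5→φ4] = [2, 8]
r5 m[φ0→X9] = [10, 13]
r5 m[φ0→X4] = [5, 4]
r5 m[φ1→X14] = [3, 7]
r5 m[φ1→X4] = [10, 11]
r5 m[φ2→X14] = [11, 10]
r5 m[φ2→X2] = [12, 10]
r5 m[φ3→X9] = [10, 10]
r5 m[φ3→X5] = [3, 9]
r5 m[φ4→X2] = [4, 11]
r5 m[φ4→X5] = [11, 10]
r5 m[X9→φ0] = [2, 2]
r5 m[X9→φ3] = [3, 6]
r5 m[X14→φ1] = [10, 10]
r5 m[X14→φ2] = [3, 7]
r5 m[X2→φ2] = [2, 9]
r5 m[X2→φ4] = [9, 7]
r5 m[X4→φ0] = [7, 8]
r5 m[X4→φ1] = [3, 2]
r5 m[X5→φ3] = [10, 10]
r5 m[X5→φ4] = [2, 8]
r6 m[φ0→X9] = [10, 13]
r6 m[φ0→X4] = [5, 4]
r6 m[φ1→X14] = [3, 7]
r6 m[φ1→X4] = [10, 11]
r6 m[φ2→X14] = [11, 10]
r6 m[φ2→X2] = [12, 10]
r6 m[φ3→X9] = [10, 10]
r6 m[φ3→X5] = [3, 9]
r6 m[φ4→X2] = [4, 11]
r6 m[φ4→X5] = [11, 10]
r6 m[X9→φ0] = [10, 10]
r6 m[X9→φ3] = [10, 13]
r6 m[X14→φ1] = [11, 10]
r6 m[X14→φ2] = [3, 7]
r6 m[X2→φ2] = [4, 11]
r6 m[X2→φ4] = [12, 10]
r6 m[X4→φ0] = [10, 11]
r6 m[X4→φ1] = [5, 4]
r6 m[X5→φ3] = [11, 10]
r6 m[X5→φ4] = [3, 9]
r7 m[φ0→X9] = [13, 16]
r7 m[φ0→X4] = [13, 12]
r7 m[φ1→X14] = [5, 9]
r7 m[φ1→X4] = [11, 12]
r7 m[φ2→X14] = [13, 12]
r7 m[φ2→X2] = [12, 10]
r7 m[φ3→X9] = [11, 11]
r7 m[φ3→X5] = [10, 16]
r7 m[φ4→X2] = [5, 12]
r7 m[φ4→X5] = [14, 13]
r7 m[X9→φ0] = [10, 10]
r7 m[X9→φ3] = [10, 13]
r7 m[X14→φ1] = [11, 10]
r7 m[X14→φ2] = [3, 7]
r7 m[X2→φ2] = [4, 11]
r7 m[X2→φ4] = [12, 10]
r7 m[X4→φ0] = [10, 11]
r7 m[X4→φ1] = [5, 4]
r7 m[X5→φ3] = [11, 10]
r7 m[X5→φ4] = [3, 9]
r8 m[φ0→X9] = [13, 16]
r8 m[φ0→X4] = [13, 12]
r8 m[φ1→X14] = [5, 9]
r8 m[φ1→X4] = [11, 12]
r8 m[φ2→X14] = [13, 12]
r8 m[φ2→X2] = [12, 10]
r8 m[φ3→X9] = [11, 11]
r8 m[φ3→X5] = [10, 16]
r8 m[φ4→X2] = [5, 12]
r8 m[φ4→X5] = [14, 13]
r8 m[X9→φ0] = [11, 11]
r8 m[X9→φ3] = [13, 16]
r8 m[X14→φ1] = [13, 12]
r8 m[X14→φ2] = [5, 9]
r8 m[X2→φ2] = [5, 12]
r8 m[X2→φ4] = [12, 10]
r8 m[X4→φ0] = [11, 12]
r8 m[X4→φ1] = [13, 12]
r8 m[X5→φ3] = [14, 13]
r8 m[X5→φ4] = [10, 16]

message @ round 8 = [13, 16]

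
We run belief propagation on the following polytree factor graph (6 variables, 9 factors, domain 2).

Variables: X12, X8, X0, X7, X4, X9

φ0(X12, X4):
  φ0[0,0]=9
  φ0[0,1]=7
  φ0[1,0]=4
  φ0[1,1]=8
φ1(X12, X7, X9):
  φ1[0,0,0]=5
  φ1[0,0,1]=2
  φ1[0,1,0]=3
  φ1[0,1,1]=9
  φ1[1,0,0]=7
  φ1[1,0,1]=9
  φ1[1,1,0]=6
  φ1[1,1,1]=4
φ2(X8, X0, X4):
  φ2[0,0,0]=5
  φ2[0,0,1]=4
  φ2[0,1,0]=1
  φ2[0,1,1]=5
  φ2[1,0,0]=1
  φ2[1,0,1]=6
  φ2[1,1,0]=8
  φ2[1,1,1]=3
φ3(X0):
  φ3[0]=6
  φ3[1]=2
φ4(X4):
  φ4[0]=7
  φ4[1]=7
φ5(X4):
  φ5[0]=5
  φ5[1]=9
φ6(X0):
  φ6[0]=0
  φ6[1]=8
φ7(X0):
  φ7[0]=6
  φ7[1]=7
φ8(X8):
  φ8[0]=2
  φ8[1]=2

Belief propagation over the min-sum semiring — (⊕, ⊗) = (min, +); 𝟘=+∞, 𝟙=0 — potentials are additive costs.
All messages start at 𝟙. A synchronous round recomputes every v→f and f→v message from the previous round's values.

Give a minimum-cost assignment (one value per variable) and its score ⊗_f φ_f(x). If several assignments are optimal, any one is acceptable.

assignment: (X12=1, X8=1, X0=0, X7=1, X4=0, X9=1); score = 35

init: all messages = 𝟙 over 2 values
r1 m[φ0→X12] = [7, 4]
r1 m[φ0→X4] = [4, 7]
r1 m[φ1→X12] = [2, 4]
r1 m[φ1→X7] = [2, 3]
r1 m[φ1→X9] = [3, 2]
r1 m[φ2→X8] = [1, 1]
r1 m[φ2→X0] = [1, 1]
r1 m[φ2→X4] = [1, 3]
r1 m[φ3→X0] = [6, 2]
r1 m[φ4→X4] = [7, 7]
r1 m[φ5→X4] = [5, 9]
r1 m[φ6→X0] = [0, 8]
r1 m[φ7→X0] = [6, 7]
r1 m[φ8→X8] = [2, 2]
r1 m[X12→φ0] = [0, 0]
r1 m[X12→φ1] = [0, 0]
r1 m[X8→φ2] = [0, 0]
r1 m[X8→φ8] = [0, 0]
r1 m[X0→φ2] = [0, 0]
r1 m[X0→φ3] = [0, 0]
r1 m[X0→φ6] = [0, 0]
r1 m[X0→φ7] = [0, 0]
r1 m[X7→φ1] = [0, 0]
r1 m[X4→φ0] = [0, 0]
r1 m[X4→φ2] = [0, 0]
r1 m[X4→φ4] = [0, 0]
r1 m[X4→φ5] = [0, 0]
r1 m[X9→φ1] = [0, 0]
r2 m[φ0→X12] = [7, 4]
r2 m[φ0→X4] = [4, 7]
r2 m[φ1→X12] = [2, 4]
r2 m[φ1→X7] = [2, 3]
r2 m[φ1→X9] = [3, 2]
r2 m[φ2→X8] = [1, 1]
r2 m[φ2→X0] = [1, 1]
r2 m[φ2→X4] = [1, 3]
r2 m[φ3→X0] = [6, 2]
r2 m[φ4→X4] = [7, 7]
r2 m[φ5→X4] = [5, 9]
r2 m[φ6→X0] = [0, 8]
r2 m[φ7→X0] = [6, 7]
r2 m[φ8→X8] = [2, 2]
r2 m[X12→φ0] = [2, 4]
r2 m[X12→φ1] = [7, 4]
r2 m[X8→φ2] = [2, 2]
r2 m[X8→φ8] = [1, 1]
r2 m[X0→φ2] = [12, 17]
r2 m[X0→φ3] = [7, 16]
r2 m[X0→φ6] = [13, 10]
r2 m[X0→φ7] = [7, 11]
r2 m[X7→φ1] = [0, 0]
r2 m[X4→φ0] = [13, 19]
r2 m[X4→φ2] = [16, 23]
r2 m[X4→φ4] = [10, 19]
r2 m[X4→φ5] = [12, 17]
r2 m[X9→φ1] = [0, 0]
r3 m[φ0→X12] = [22, 17]
r3 m[φ0→X4] = [8, 9]
r3 m[φ1→X12] = [2, 4]
r3 m[φ1→X7] = [9, 8]
r3 m[φ1→X9] = [10, 8]
r3 m[φ2→X8] = [33, 29]
r3 m[φ2→X0] = [19, 19]
r3 m[φ2→X4] = [15, 18]
r3 m[φ3→X0] = [6, 2]
r3 m[φ4→X4] = [7, 7]
r3 m[φ5→X4] = [5, 9]
r3 m[φ6→X0] = [0, 8]
r3 m[φ7→X0] = [6, 7]
r3 m[φ8→X8] = [2, 2]
r3 m[X12→φ0] = [2, 4]
r3 m[X12→φ1] = [7, 4]
r3 m[X8→φ2] = [2, 2]
r3 m[X8→φ8] = [1, 1]
r3 m[X0→φ2] = [12, 17]
r3 m[X0→φ3] = [7, 16]
r3 m[X0→φ6] = [13, 10]
r3 m[X0→φ7] = [7, 11]
r3 m[X7→φ1] = [0, 0]
r3 m[X4→φ0] = [13, 19]
r3 m[X4→φ2] = [16, 23]
r3 m[X4→φ4] = [10, 19]
r3 m[X4→φ5] = [12, 17]
r3 m[X9→φ1] = [0, 0]
r4 m[φ0→X12] = [22, 17]
r4 m[φ0→X4] = [8, 9]
r4 m[φ1→X12] = [2, 4]
r4 m[φ1→X7] = [9, 8]
r4 m[φ1→X9] = [10, 8]
r4 m[φ2→X8] = [33, 29]
r4 m[φ2→X0] = [19, 19]
r4 m[φ2→X4] = [15, 18]
r4 m[φ3→X0] = [6, 2]
r4 m[φ4→X4] = [7, 7]
r4 m[φ5→X4] = [5, 9]
r4 m[φ6→X0] = [0, 8]
r4 m[φ7→X0] = [6, 7]
r4 m[φ8→X8] = [2, 2]
r4 m[X12→φ0] = [2, 4]
r4 m[X12→φ1] = [22, 17]
r4 m[X8→φ2] = [2, 2]
r4 m[X8→φ8] = [33, 29]
r4 m[X0→φ2] = [12, 17]
r4 m[X0→φ3] = [25, 34]
r4 m[X0→φ6] = [31, 28]
r4 m[X0→φ7] = [25, 29]
r4 m[X7→φ1] = [0, 0]
r4 m[X4→φ0] = [27, 34]
r4 m[X4→φ2] = [20, 25]
r4 m[X4→φ4] = [28, 36]
r4 m[X4→φ5] = [30, 34]
r4 m[X9→φ1] = [0, 0]
r5 m[φ0→X12] = [36, 31]
r5 m[φ0→X4] = [8, 9]
r5 m[φ1→X12] = [2, 4]
r5 m[φ1→X7] = [24, 21]
r5 m[φ1→X9] = [23, 21]
r5 m[φ2→X8] = [37, 33]
r5 m[φ2→X0] = [23, 23]
r5 m[φ2→X4] = [15, 18]
r5 m[φ3→X0] = [6, 2]
r5 m[φ4→X4] = [7, 7]
r5 m[φ5→X4] = [5, 9]
r5 m[φ6→X0] = [0, 8]
r5 m[φ7→X0] = [6, 7]
r5 m[φ8→X8] = [2, 2]
r5 m[X12→φ0] = [2, 4]
r5 m[X12→φ1] = [22, 17]
r5 m[X8→φ2] = [2, 2]
r5 m[X8→φ8] = [33, 29]
r5 m[X0→φ2] = [12, 17]
r5 m[X0→φ3] = [25, 34]
r5 m[X0→φ6] = [31, 28]
r5 m[X0→φ7] = [25, 29]
r5 m[X7→φ1] = [0, 0]
r5 m[X4→φ0] = [27, 34]
r5 m[X4→φ2] = [20, 25]
r5 m[X4→φ4] = [28, 36]
r5 m[X4→φ5] = [30, 34]
r5 m[X9→φ1] = [0, 0]
r6 m[φ0→X12] = [36, 31]
r6 m[φ0→X4] = [8, 9]
r6 m[φ1→X12] = [2, 4]
r6 m[φ1→X7] = [24, 21]
r6 m[φ1→X9] = [23, 21]
r6 m[φ2→X8] = [37, 33]
r6 m[φ2→X0] = [23, 23]
r6 m[φ2→X4] = [15, 18]
r6 m[φ3→X0] = [6, 2]
r6 m[φ4→X4] = [7, 7]
r6 m[φ5→X4] = [5, 9]
r6 m[φ6→X0] = [0, 8]
r6 m[φ7→X0] = [6, 7]
r6 m[φ8→X8] = [2, 2]
r6 m[X12→φ0] = [2, 4]
r6 m[X12→φ1] = [36, 31]
r6 m[X8→φ2] = [2, 2]
r6 m[X8→φ8] = [37, 33]
r6 m[X0→φ2] = [12, 17]
r6 m[X0→φ3] = [29, 38]
r6 m[X0→φ6] = [35, 32]
r6 m[X0→φ7] = [29, 33]
r6 m[X7→φ1] = [0, 0]
r6 m[X4→φ0] = [27, 34]
r6 m[X4→φ2] = [20, 25]
r6 m[X4→φ4] = [28, 36]
r6 m[X4→φ5] = [30, 34]
r6 m[X9→φ1] = [0, 0]
r7 m[φ0→X12] = [36, 31]
r7 m[φ0→X4] = [8, 9]
r7 m[φ1→X12] = [2, 4]
r7 m[φ1→X7] = [38, 35]
r7 m[φ1→X9] = [37, 35]
r7 m[φ2→X8] = [37, 33]
r7 m[φ2→X0] = [23, 23]
r7 m[φ2→X4] = [15, 18]
r7 m[φ3→X0] = [6, 2]
r7 m[φ4→X4] = [7, 7]
r7 m[φ5→X4] = [5, 9]
r7 m[φ6→X0] = [0, 8]
r7 m[φ7→X0] = [6, 7]
r7 m[φ8→X8] = [2, 2]
r7 m[X12→φ0] = [2, 4]
r7 m[X12→φ1] = [36, 31]
r7 m[X8→φ2] = [2, 2]
r7 m[X8→φ8] = [37, 33]
r7 m[X0→φ2] = [12, 17]
r7 m[X0→φ3] = [29, 38]
r7 m[X0→φ6] = [35, 32]
r7 m[X0→φ7] = [29, 33]
r7 m[X7→φ1] = [0, 0]
r7 m[X4→φ0] = [27, 34]
r7 m[X4→φ2] = [20, 25]
r7 m[X4→φ4] = [28, 36]
r7 m[X4→φ5] = [30, 34]
r7 m[X9→φ1] = [0, 0]
r8 m[φ0→X12] = [36, 31]
r8 m[φ0→X4] = [8, 9]
r8 m[φ1→X12] = [2, 4]
r8 m[φ1→X7] = [38, 35]
r8 m[φ1→X9] = [37, 35]
r8 m[φ2→X8] = [37, 33]
r8 m[φ2→X0] = [23, 23]
r8 m[φ2→X4] = [15, 18]
r8 m[φ3→X0] = [6, 2]
r8 m[φ4→X4] = [7, 7]
r8 m[φ5→X4] = [5, 9]
r8 m[φ6→X0] = [0, 8]
r8 m[φ7→X0] = [6, 7]
r8 m[φ8→X8] = [2, 2]
r8 m[X12→φ0] = [2, 4]
r8 m[X12→φ1] = [36, 31]
r8 m[X8→φ2] = [2, 2]
r8 m[X8→φ8] = [37, 33]
r8 m[X0→φ2] = [12, 17]
r8 m[X0→φ3] = [29, 38]
r8 m[X0→φ6] = [35, 32]
r8 m[X0→φ7] = [29, 33]
r8 m[X7→φ1] = [0, 0]
r8 m[X4→φ0] = [27, 34]
r8 m[X4→φ2] = [20, 25]
r8 m[X4→φ4] = [28, 36]
r8 m[X4→φ5] = [30, 34]
r8 m[X9→φ1] = [0, 0]
fixed point reached at round 8
traceback from X12: (X12=1, X8=1, X0=0, X7=1, X4=0, X9=1), score=35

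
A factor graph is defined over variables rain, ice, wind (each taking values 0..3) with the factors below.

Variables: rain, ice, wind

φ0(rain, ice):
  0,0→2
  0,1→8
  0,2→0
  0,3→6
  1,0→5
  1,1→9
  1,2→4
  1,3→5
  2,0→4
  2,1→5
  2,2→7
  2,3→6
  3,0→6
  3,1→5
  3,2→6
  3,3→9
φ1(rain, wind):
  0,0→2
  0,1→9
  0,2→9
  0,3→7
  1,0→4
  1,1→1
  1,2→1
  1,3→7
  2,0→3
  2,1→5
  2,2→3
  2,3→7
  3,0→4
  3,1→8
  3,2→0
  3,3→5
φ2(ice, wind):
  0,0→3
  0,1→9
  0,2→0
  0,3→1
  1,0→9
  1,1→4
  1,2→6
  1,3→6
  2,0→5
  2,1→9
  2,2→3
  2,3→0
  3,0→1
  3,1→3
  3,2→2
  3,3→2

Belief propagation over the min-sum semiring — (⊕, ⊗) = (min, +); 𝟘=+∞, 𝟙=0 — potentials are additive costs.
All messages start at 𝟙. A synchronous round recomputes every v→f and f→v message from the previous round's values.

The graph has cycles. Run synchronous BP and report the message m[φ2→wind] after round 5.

message @ round 5 = [7, 9, 4, 2]

init: all messages = 𝟙 over 4 values
r1 m[φ0→rain] = [0, 4, 4, 5]
r1 m[φ0→ice] = [2, 5, 0, 5]
r1 m[φ1→rain] = [2, 1, 3, 0]
r1 m[φ1→wind] = [2, 1, 0, 5]
r1 m[φ2→ice] = [0, 4, 0, 1]
r1 m[φ2→wind] = [1, 3, 0, 0]
r1 m[rain→φ0] = [0, 0, 0, 0]
r1 m[rain→φ1] = [0, 0, 0, 0]
r1 m[ice→φ0] = [0, 0, 0, 0]
r1 m[ice→φ2] = [0, 0, 0, 0]
r1 m[wind→φ1] = [0, 0, 0, 0]
r1 m[wind→φ2] = [0, 0, 0, 0]
r2 m[φ0→rain] = [0, 4, 4, 5]
r2 m[φ0→ice] = [2, 5, 0, 5]
r2 m[φ1→rain] = [2, 1, 3, 0]
r2 m[φ1→wind] = [2, 1, 0, 5]
r2 m[φ2→ice] = [0, 4, 0, 1]
r2 m[φ2→wind] = [1, 3, 0, 0]
r2 m[rain→φ0] = [2, 1, 3, 0]
r2 m[rain→φ1] = [0, 4, 4, 5]
r2 m[ice→φ0] = [0, 4, 0, 1]
r2 m[ice→φ2] = [2, 5, 0, 5]
r2 m[wind→φ1] = [1, 3, 0, 0]
r2 m[wind→φ2] = [2, 1, 0, 5]
r3 m[φ0→rain] = [0, 4, 4, 6]
r3 m[φ0→ice] = [4, 5, 2, 6]
r3 m[φ1→rain] = [3, 1, 3, 0]
r3 m[φ1→wind] = [2, 5, 5, 7]
r3 m[φ2→ice] = [0, 5, 3, 2]
r3 m[φ2→wind] = [5, 8, 2, 0]
r3 m[rain→φ0] = [2, 1, 3, 0]
r3 m[rain→φ1] = [0, 4, 4, 5]
r3 m[ice→φ0] = [0, 4, 0, 1]
r3 m[ice→φ2] = [2, 5, 0, 5]
r3 m[wind→φ1] = [1, 3, 0, 0]
r3 m[wind→φ2] = [2, 1, 0, 5]
r4 m[φ0→rain] = [0, 4, 4, 6]
r4 m[φ0→ice] = [4, 5, 2, 6]
r4 m[φ1→rain] = [3, 1, 3, 0]
r4 m[φ1→wind] = [2, 5, 5, 7]
r4 m[φ2→ice] = [0, 5, 3, 2]
r4 m[φ2→wind] = [5, 8, 2, 0]
r4 m[rain→φ0] = [3, 1, 3, 0]
r4 m[rain→φ1] = [0, 4, 4, 6]
r4 m[ice→φ0] = [0, 5, 3, 2]
r4 m[ice→φ2] = [4, 5, 2, 6]
r4 m[wind→φ1] = [5, 8, 2, 0]
r4 m[wind→φ2] = [2, 5, 5, 7]
r5 m[φ0→rain] = [2, 5, 4, 6]
r5 m[φ0→ice] = [5, 5, 3, 6]
r5 m[φ1→rain] = [7, 3, 5, 2]
r5 m[φ1→wind] = [2, 5, 5, 7]
r5 m[φ2→ice] = [5, 9, 7, 3]
r5 m[φ2→wind] = [7, 9, 4, 2]
r5 m[rain→φ0] = [3, 1, 3, 0]
r5 m[rain→φ1] = [0, 4, 4, 6]
r5 m[ice→φ0] = [0, 5, 3, 2]
r5 m[ice→φ2] = [4, 5, 2, 6]
r5 m[wind→φ1] = [5, 8, 2, 0]
r5 m[wind→φ2] = [2, 5, 5, 7]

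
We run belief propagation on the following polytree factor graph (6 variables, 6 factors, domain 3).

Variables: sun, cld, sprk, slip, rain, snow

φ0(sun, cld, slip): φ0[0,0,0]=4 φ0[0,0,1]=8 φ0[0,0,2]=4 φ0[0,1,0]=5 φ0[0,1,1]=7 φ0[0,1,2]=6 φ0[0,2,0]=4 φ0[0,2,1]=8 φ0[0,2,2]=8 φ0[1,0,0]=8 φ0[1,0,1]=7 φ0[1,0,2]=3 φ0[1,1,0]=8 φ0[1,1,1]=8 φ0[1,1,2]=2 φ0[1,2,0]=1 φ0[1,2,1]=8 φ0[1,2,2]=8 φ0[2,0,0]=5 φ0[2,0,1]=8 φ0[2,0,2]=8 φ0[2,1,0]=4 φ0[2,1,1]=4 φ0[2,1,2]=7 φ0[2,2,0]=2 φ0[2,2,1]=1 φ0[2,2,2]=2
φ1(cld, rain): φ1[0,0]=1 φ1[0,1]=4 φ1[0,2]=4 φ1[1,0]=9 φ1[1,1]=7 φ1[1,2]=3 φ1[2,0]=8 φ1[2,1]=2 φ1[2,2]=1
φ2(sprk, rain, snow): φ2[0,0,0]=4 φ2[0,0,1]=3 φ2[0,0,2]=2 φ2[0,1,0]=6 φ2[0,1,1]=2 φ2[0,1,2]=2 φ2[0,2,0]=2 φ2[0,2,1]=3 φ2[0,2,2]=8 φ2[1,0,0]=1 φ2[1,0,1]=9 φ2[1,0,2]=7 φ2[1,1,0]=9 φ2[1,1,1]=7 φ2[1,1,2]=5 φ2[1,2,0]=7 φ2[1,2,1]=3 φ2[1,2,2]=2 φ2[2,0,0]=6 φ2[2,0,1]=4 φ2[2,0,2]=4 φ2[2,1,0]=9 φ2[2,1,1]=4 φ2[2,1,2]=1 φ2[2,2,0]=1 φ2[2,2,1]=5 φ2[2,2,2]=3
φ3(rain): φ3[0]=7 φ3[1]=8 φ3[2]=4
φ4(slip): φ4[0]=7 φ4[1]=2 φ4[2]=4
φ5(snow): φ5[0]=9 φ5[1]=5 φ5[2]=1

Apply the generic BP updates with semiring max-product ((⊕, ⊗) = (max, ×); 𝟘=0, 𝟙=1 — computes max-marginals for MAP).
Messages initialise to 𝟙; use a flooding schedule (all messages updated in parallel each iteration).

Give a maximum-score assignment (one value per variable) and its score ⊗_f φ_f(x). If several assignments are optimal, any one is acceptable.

assignment: (sun=1, cld=1, sprk=1, slip=0, rain=1, snow=0); score = 254016

init: all messages = 𝟙 over 3 values
r1 m[φ0→sun] = [8, 8, 8]
r1 m[φ0→cld] = [8, 8, 8]
r1 m[φ0→slip] = [8, 8, 8]
r1 m[φ1→cld] = [4, 9, 8]
r1 m[φ1→rain] = [9, 7, 4]
r1 m[φ2→sprk] = [8, 9, 9]
r1 m[φ2→rain] = [9, 9, 8]
r1 m[φ2→snow] = [9, 9, 8]
r1 m[φ3→rain] = [7, 8, 4]
r1 m[φ4→slip] = [7, 2, 4]
r1 m[φ5→snow] = [9, 5, 1]
r1 m[sun→φ0] = [1, 1, 1]
r1 m[cld→φ0] = [1, 1, 1]
r1 m[cld→φ1] = [1, 1, 1]
r1 m[sprk→φ2] = [1, 1, 1]
r1 m[slip→φ0] = [1, 1, 1]
r1 m[slip→φ4] = [1, 1, 1]
r1 m[rain→φ1] = [1, 1, 1]
r1 m[rain→φ2] = [1, 1, 1]
r1 m[rain→φ3] = [1, 1, 1]
r1 m[snow→φ2] = [1, 1, 1]
r1 m[snow→φ5] = [1, 1, 1]
r2 m[φ0→sun] = [8, 8, 8]
r2 m[φ0→cld] = [8, 8, 8]
r2 m[φ0→slip] = [8, 8, 8]
r2 m[φ1→cld] = [4, 9, 8]
r2 m[φ1→rain] = [9, 7, 4]
r2 m[φ2→sprk] = [8, 9, 9]
r2 m[φ2→rain] = [9, 9, 8]
r2 m[φ2→snow] = [9, 9, 8]
r2 m[φ3→rain] = [7, 8, 4]
r2 m[φ4→slip] = [7, 2, 4]
r2 m[φ5→snow] = [9, 5, 1]
r2 m[sun→φ0] = [1, 1, 1]
r2 m[cld→φ0] = [4, 9, 8]
r2 m[cld→φ1] = [8, 8, 8]
r2 m[sprk→φ2] = [1, 1, 1]
r2 m[slip→φ0] = [7, 2, 4]
r2 m[slip→φ4] = [8, 8, 8]
r2 m[rain→φ1] = [63, 72, 32]
r2 m[rain→φ2] = [63, 56, 16]
r2 m[rain→φ3] = [81, 63, 32]
r2 m[snow→φ2] = [9, 5, 1]
r2 m[snow→φ5] = [9, 9, 8]
r3 m[φ0→sun] = [315, 504, 252]
r3 m[φ0→cld] = [56, 56, 32]
r3 m[φ0→slip] = [72, 72, 64]
r3 m[φ1→cld] = [288, 567, 504]
r3 m[φ1→rain] = [72, 56, 32]
r3 m[φ2→sprk] = [3024, 4536, 4536]
r3 m[φ2→rain] = [54, 81, 63]
r3 m[φ2→snow] = [504, 567, 441]
r3 m[φ3→rain] = [7, 8, 4]
r3 m[φ4→slip] = [7, 2, 4]
r3 m[φ5→snow] = [9, 5, 1]
r3 m[sun→φ0] = [1, 1, 1]
r3 m[cld→φ0] = [4, 9, 8]
r3 m[cld→φ1] = [8, 8, 8]
r3 m[sprk→φ2] = [1, 1, 1]
r3 m[slip→φ0] = [7, 2, 4]
r3 m[slip→φ4] = [8, 8, 8]
r3 m[rain→φ1] = [63, 72, 32]
r3 m[rain→φ2] = [63, 56, 16]
r3 m[rain→φ3] = [81, 63, 32]
r3 m[snow→φ2] = [9, 5, 1]
r3 m[snow→φ5] = [9, 9, 8]
r4 m[φ0→sun] = [315, 504, 252]
r4 m[φ0→cld] = [56, 56, 32]
r4 m[φ0→slip] = [72, 72, 64]
r4 m[φ1→cld] = [288, 567, 504]
r4 m[φ1→rain] = [72, 56, 32]
r4 m[φ2→sprk] = [3024, 4536, 4536]
r4 m[φ2→rain] = [54, 81, 63]
r4 m[φ2→snow] = [504, 567, 441]
r4 m[φ3→rain] = [7, 8, 4]
r4 m[φ4→slip] = [7, 2, 4]
r4 m[φ5→snow] = [9, 5, 1]
r4 m[sun→φ0] = [1, 1, 1]
r4 m[cld→φ0] = [288, 567, 504]
r4 m[cld→φ1] = [56, 56, 32]
r4 m[sprk→φ2] = [1, 1, 1]
r4 m[slip→φ0] = [7, 2, 4]
r4 m[slip→φ4] = [72, 72, 64]
r4 m[rain→φ1] = [378, 648, 252]
r4 m[rain→φ2] = [504, 448, 128]
r4 m[rain→φ3] = [3888, 4536, 2016]
r4 m[snow→φ2] = [9, 5, 1]
r4 m[snow→φ5] = [504, 567, 441]
r5 m[φ0→sun] = [19845, 31752, 15876]
r5 m[φ0→cld] = [56, 56, 32]
r5 m[φ0→slip] = [4536, 4536, 4032]
r5 m[φ1→cld] = [2592, 4536, 3024]
r5 m[φ1→rain] = [504, 392, 224]
r5 m[φ2→sprk] = [24192, 36288, 36288]
r5 m[φ2→rain] = [54, 81, 63]
r5 m[φ2→snow] = [4032, 4536, 3528]
r5 m[φ3→rain] = [7, 8, 4]
r5 m[φ4→slip] = [7, 2, 4]
r5 m[φ5→snow] = [9, 5, 1]
r5 m[sun→φ0] = [1, 1, 1]
r5 m[cld→φ0] = [288, 567, 504]
r5 m[cld→φ1] = [56, 56, 32]
r5 m[sprk→φ2] = [1, 1, 1]
r5 m[slip→φ0] = [7, 2, 4]
r5 m[slip→φ4] = [72, 72, 64]
r5 m[rain→φ1] = [378, 648, 252]
r5 m[rain→φ2] = [504, 448, 128]
r5 m[rain→φ3] = [3888, 4536, 2016]
r5 m[snow→φ2] = [9, 5, 1]
r5 m[snow→φ5] = [504, 567, 441]
r6 m[φ0→sun] = [19845, 31752, 15876]
r6 m[φ0→cld] = [56, 56, 32]
r6 m[φ0→slip] = [4536, 4536, 4032]
r6 m[φ1→cld] = [2592, 4536, 3024]
r6 m[φ1→rain] = [504, 392, 224]
r6 m[φ2→sprk] = [24192, 36288, 36288]
r6 m[φ2→rain] = [54, 81, 63]
r6 m[φ2→snow] = [4032, 4536, 3528]
r6 m[φ3→rain] = [7, 8, 4]
r6 m[φ4→slip] = [7, 2, 4]
r6 m[φ5→snow] = [9, 5, 1]
r6 m[sun→φ0] = [1, 1, 1]
r6 m[cld→φ0] = [2592, 4536, 3024]
r6 m[cld→φ1] = [56, 56, 32]
r6 m[sprk→φ2] = [1, 1, 1]
r6 m[slip→φ0] = [7, 2, 4]
r6 m[slip→φ4] = [4536, 4536, 4032]
r6 m[rain→φ1] = [378, 648, 252]
r6 m[rain→φ2] = [3528, 3136, 896]
r6 m[rain→φ3] = [27216, 31752, 14112]
r6 m[snow→φ2] = [9, 5, 1]
r6 m[snow→φ5] = [4032, 4536, 3528]
r7 m[φ0→sun] = [158760, 254016, 127008]
r7 m[φ0→cld] = [56, 56, 32]
r7 m[φ0→slip] = [36288, 36288, 31752]
r7 m[φ1→cld] = [2592, 4536, 3024]
r7 m[φ1→rain] = [504, 392, 224]
r7 m[φ2→sprk] = [169344, 254016, 254016]
r7 m[φ2→rain] = [54, 81, 63]
r7 m[φ2→snow] = [28224, 31752, 24696]
r7 m[φ3→rain] = [7, 8, 4]
r7 m[φ4→slip] = [7, 2, 4]
r7 m[φ5→snow] = [9, 5, 1]
r7 m[sun→φ0] = [1, 1, 1]
r7 m[cld→φ0] = [2592, 4536, 3024]
r7 m[cld→φ1] = [56, 56, 32]
r7 m[sprk→φ2] = [1, 1, 1]
r7 m[slip→φ0] = [7, 2, 4]
r7 m[slip→φ4] = [4536, 4536, 4032]
r7 m[rain→φ1] = [378, 648, 252]
r7 m[rain→φ2] = [3528, 3136, 896]
r7 m[rain→φ3] = [27216, 31752, 14112]
r7 m[snow→φ2] = [9, 5, 1]
r7 m[snow→φ5] = [4032, 4536, 3528]
r8 m[φ0→sun] = [158760, 254016, 127008]
r8 m[φ0→cld] = [56, 56, 32]
r8 m[φ0→slip] = [36288, 36288, 31752]
r8 m[φ1→cld] = [2592, 4536, 3024]
r8 m[φ1→rain] = [504, 392, 224]
r8 m[φ2→sprk] = [169344, 254016, 254016]
r8 m[φ2→rain] = [54, 81, 63]
r8 m[φ2→snow] = [28224, 31752, 24696]
r8 m[φ3→rain] = [7, 8, 4]
r8 m[φ4→slip] = [7, 2, 4]
r8 m[φ5→snow] = [9, 5, 1]
r8 m[sun→φ0] = [1, 1, 1]
r8 m[cld→φ0] = [2592, 4536, 3024]
r8 m[cld→φ1] = [56, 56, 32]
r8 m[sprk→φ2] = [1, 1, 1]
r8 m[slip→φ0] = [7, 2, 4]
r8 m[slip→φ4] = [36288, 36288, 31752]
r8 m[rain→φ1] = [378, 648, 252]
r8 m[rain→φ2] = [3528, 3136, 896]
r8 m[rain→φ3] = [27216, 31752, 14112]
r8 m[snow→φ2] = [9, 5, 1]
r8 m[snow→φ5] = [28224, 31752, 24696]
r9 m[φ0→sun] = [158760, 254016, 127008]
r9 m[φ0→cld] = [56, 56, 32]
r9 m[φ0→slip] = [36288, 36288, 31752]
r9 m[φ1→cld] = [2592, 4536, 3024]
r9 m[φ1→rain] = [504, 392, 224]
r9 m[φ2→sprk] = [169344, 254016, 254016]
r9 m[φ2→rain] = [54, 81, 63]
r9 m[φ2→snow] = [28224, 31752, 24696]
r9 m[φ3→rain] = [7, 8, 4]
r9 m[φ4→slip] = [7, 2, 4]
r9 m[φ5→snow] = [9, 5, 1]
r9 m[sun→φ0] = [1, 1, 1]
r9 m[cld→φ0] = [2592, 4536, 3024]
r9 m[cld→φ1] = [56, 56, 32]
r9 m[sprk→φ2] = [1, 1, 1]
r9 m[slip→φ0] = [7, 2, 4]
r9 m[slip→φ4] = [36288, 36288, 31752]
r9 m[rain→φ1] = [378, 648, 252]
r9 m[rain→φ2] = [3528, 3136, 896]
r9 m[rain→φ3] = [27216, 31752, 14112]
r9 m[snow→φ2] = [9, 5, 1]
r9 m[snow→φ5] = [28224, 31752, 24696]
fixed point reached at round 9
traceback from sun: (sun=1, cld=1, sprk=1, slip=0, rain=1, snow=0), score=254016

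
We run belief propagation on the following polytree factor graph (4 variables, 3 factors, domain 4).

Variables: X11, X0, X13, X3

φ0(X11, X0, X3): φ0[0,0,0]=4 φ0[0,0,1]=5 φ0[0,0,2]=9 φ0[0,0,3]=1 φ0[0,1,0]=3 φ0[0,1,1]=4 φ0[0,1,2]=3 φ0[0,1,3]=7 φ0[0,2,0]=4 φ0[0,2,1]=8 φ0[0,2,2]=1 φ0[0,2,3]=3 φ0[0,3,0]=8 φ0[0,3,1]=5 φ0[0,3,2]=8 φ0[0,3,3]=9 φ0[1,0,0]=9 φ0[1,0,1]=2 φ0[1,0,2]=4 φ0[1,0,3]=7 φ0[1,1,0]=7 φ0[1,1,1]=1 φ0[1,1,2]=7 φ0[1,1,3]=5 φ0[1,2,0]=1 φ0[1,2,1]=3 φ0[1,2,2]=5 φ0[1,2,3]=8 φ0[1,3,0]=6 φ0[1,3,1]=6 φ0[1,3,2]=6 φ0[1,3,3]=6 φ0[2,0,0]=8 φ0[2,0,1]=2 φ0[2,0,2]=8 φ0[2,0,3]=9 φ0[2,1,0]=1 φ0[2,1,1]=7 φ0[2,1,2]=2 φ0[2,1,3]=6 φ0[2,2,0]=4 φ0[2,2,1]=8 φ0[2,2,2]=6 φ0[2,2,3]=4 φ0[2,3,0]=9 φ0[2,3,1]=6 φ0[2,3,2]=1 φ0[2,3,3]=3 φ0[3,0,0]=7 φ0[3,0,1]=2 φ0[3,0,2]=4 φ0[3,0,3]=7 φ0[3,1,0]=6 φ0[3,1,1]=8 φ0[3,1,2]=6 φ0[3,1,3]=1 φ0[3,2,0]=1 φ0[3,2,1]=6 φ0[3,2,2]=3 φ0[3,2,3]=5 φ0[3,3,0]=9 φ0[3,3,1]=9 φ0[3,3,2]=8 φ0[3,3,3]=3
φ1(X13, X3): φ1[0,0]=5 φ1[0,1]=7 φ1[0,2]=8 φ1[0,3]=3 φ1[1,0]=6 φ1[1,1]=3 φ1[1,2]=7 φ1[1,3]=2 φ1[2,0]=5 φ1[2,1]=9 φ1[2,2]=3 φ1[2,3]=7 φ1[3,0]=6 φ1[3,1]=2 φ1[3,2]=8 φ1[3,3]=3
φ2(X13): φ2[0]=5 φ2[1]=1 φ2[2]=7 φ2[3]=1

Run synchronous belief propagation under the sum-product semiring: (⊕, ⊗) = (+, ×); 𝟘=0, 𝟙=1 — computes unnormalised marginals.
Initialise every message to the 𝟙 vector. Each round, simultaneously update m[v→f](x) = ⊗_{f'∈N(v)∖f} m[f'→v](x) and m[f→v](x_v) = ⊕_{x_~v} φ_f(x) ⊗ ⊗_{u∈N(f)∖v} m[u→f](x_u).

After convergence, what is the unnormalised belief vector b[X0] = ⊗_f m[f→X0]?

init: all messages = 𝟙 over 4 values
r1 m[φ0→X11] = [82, 83, 84, 85]
r1 m[φ0→X0] = [88, 74, 70, 102]
r1 m[φ0→X3] = [87, 82, 81, 84]
r1 m[φ1→X13] = [23, 18, 24, 19]
r1 m[φ1→X3] = [22, 21, 26, 15]
r1 m[φ2→X13] = [5, 1, 7, 1]
r1 m[X11→φ0] = [1, 1, 1, 1]
r1 m[X0→φ0] = [1, 1, 1, 1]
r1 m[X13→φ1] = [1, 1, 1, 1]
r1 m[X13→φ2] = [1, 1, 1, 1]
r1 m[X3→φ0] = [1, 1, 1, 1]
r1 m[X3→φ1] = [1, 1, 1, 1]
r2 m[φ0→X11] = [82, 83, 84, 85]
r2 m[φ0→X0] = [88, 74, 70, 102]
r2 m[φ0→X3] = [87, 82, 81, 84]
r2 m[φ1→X13] = [23, 18, 24, 19]
r2 m[φ1→X3] = [22, 21, 26, 15]
r2 m[φ2→X13] = [5, 1, 7, 1]
r2 m[X11→φ0] = [1, 1, 1, 1]
r2 m[X0→φ0] = [1, 1, 1, 1]
r2 m[X13→φ1] = [5, 1, 7, 1]
r2 m[X13→φ2] = [23, 18, 24, 19]
r2 m[X3→φ0] = [22, 21, 26, 15]
r2 m[X3→φ1] = [87, 82, 81, 84]
r3 m[φ0→X11] = [1726, 1720, 1739, 1817]
r3 m[φ0→X0] = [1857, 1547, 1435, 2163]
r3 m[φ0→X3] = [87, 82, 81, 84]
r3 m[φ1→X13] = [1909, 1503, 2004, 1586]
r3 m[φ1→X3] = [72, 103, 76, 69]
r3 m[φ2→X13] = [5, 1, 7, 1]
r3 m[X11→φ0] = [1, 1, 1, 1]
r3 m[X0→φ0] = [1, 1, 1, 1]
r3 m[X13→φ1] = [5, 1, 7, 1]
r3 m[X13→φ2] = [23, 18, 24, 19]
r3 m[X3→φ0] = [22, 21, 26, 15]
r3 m[X3→φ1] = [87, 82, 81, 84]
r4 m[φ0→X11] = [1726, 1720, 1739, 1817]
r4 m[φ0→X0] = [1857, 1547, 1435, 2163]
r4 m[φ0→X3] = [87, 82, 81, 84]
r4 m[φ1→X13] = [1909, 1503, 2004, 1586]
r4 m[φ1→X3] = [72, 103, 76, 69]
r4 m[φ2→X13] = [5, 1, 7, 1]
r4 m[X11→φ0] = [1, 1, 1, 1]
r4 m[X0→φ0] = [1, 1, 1, 1]
r4 m[X13→φ1] = [5, 1, 7, 1]
r4 m[X13→φ2] = [1909, 1503, 2004, 1586]
r4 m[X3→φ0] = [72, 103, 76, 69]
r4 m[X3→φ1] = [87, 82, 81, 84]
r5 m[φ0→X11] = [6610, 6358, 6763, 6931]
r5 m[φ0→X0] = [6705, 5963, 5815, 8179]
r5 m[φ0→X3] = [87, 82, 81, 84]
r5 m[φ1→X13] = [1909, 1503, 2004, 1586]
r5 m[φ1→X3] = [72, 103, 76, 69]
r5 m[φ2→X13] = [5, 1, 7, 1]
r5 m[X11→φ0] = [1, 1, 1, 1]
r5 m[X0→φ0] = [1, 1, 1, 1]
r5 m[X13→φ1] = [5, 1, 7, 1]
r5 m[X13→φ2] = [1909, 1503, 2004, 1586]
r5 m[X3→φ0] = [72, 103, 76, 69]
r5 m[X3→φ1] = [87, 82, 81, 84]
r6 m[φ0→X11] = [6610, 6358, 6763, 6931]
r6 m[φ0→X0] = [6705, 5963, 5815, 8179]
r6 m[φ0→X3] = [87, 82, 81, 84]
r6 m[φ1→X13] = [1909, 1503, 2004, 1586]
r6 m[φ1→X3] = [72, 103, 76, 69]
r6 m[φ2→X13] = [5, 1, 7, 1]
r6 m[X11→φ0] = [1, 1, 1, 1]
r6 m[X0→φ0] = [1, 1, 1, 1]
r6 m[X13→φ1] = [5, 1, 7, 1]
r6 m[X13→φ2] = [1909, 1503, 2004, 1586]
r6 m[X3→φ0] = [72, 103, 76, 69]
r6 m[X3→φ1] = [87, 82, 81, 84]
fixed point reached at round 6
b[X0] = ⊗ incoming = [6705, 5963, 5815, 8179]

b[X0] = [6705, 5963, 5815, 8179]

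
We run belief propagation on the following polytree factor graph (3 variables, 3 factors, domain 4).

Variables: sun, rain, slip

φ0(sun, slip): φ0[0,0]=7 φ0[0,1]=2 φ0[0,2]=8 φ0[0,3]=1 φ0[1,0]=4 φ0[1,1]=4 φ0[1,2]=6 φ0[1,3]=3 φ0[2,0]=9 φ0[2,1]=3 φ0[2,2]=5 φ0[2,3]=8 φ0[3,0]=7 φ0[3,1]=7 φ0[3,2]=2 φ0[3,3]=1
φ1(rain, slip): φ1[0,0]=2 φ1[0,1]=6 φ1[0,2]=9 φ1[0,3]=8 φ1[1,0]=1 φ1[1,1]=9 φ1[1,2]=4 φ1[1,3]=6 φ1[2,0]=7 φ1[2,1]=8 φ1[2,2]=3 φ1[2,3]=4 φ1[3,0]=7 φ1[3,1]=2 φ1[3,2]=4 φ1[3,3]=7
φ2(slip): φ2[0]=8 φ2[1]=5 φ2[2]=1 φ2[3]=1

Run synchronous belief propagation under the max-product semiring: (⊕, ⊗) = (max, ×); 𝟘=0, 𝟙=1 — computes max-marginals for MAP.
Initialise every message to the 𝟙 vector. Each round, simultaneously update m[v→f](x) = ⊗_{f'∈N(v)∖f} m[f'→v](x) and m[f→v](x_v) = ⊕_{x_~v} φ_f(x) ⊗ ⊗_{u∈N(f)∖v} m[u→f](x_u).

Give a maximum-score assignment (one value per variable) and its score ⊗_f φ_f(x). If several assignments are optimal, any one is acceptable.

init: all messages = 𝟙 over 4 values
r1 m[φ0→sun] = [8, 6, 9, 7]
r1 m[φ0→slip] = [9, 7, 8, 8]
r1 m[φ1→rain] = [9, 9, 8, 7]
r1 m[φ1→slip] = [7, 9, 9, 8]
r1 m[φ2→slip] = [8, 5, 1, 1]
r1 m[sun→φ0] = [1, 1, 1, 1]
r1 m[rain→φ1] = [1, 1, 1, 1]
r1 m[slip→φ0] = [1, 1, 1, 1]
r1 m[slip→φ1] = [1, 1, 1, 1]
r1 m[slip→φ2] = [1, 1, 1, 1]
r2 m[φ0→sun] = [8, 6, 9, 7]
r2 m[φ0→slip] = [9, 7, 8, 8]
r2 m[φ1→rain] = [9, 9, 8, 7]
r2 m[φ1→slip] = [7, 9, 9, 8]
r2 m[φ2→slip] = [8, 5, 1, 1]
r2 m[sun→φ0] = [1, 1, 1, 1]
r2 m[rain→φ1] = [1, 1, 1, 1]
r2 m[slip→φ0] = [56, 45, 9, 8]
r2 m[slip→φ1] = [72, 35, 8, 8]
r2 m[slip→φ2] = [63, 63, 72, 64]
r3 m[φ0→sun] = [392, 224, 504, 392]
r3 m[φ0→slip] = [9, 7, 8, 8]
r3 m[φ1→rain] = [210, 315, 504, 504]
r3 m[φ1→slip] = [7, 9, 9, 8]
r3 m[φ2→slip] = [8, 5, 1, 1]
r3 m[sun→φ0] = [1, 1, 1, 1]
r3 m[rain→φ1] = [1, 1, 1, 1]
r3 m[slip→φ0] = [56, 45, 9, 8]
r3 m[slip→φ1] = [72, 35, 8, 8]
r3 m[slip→φ2] = [63, 63, 72, 64]
r4 m[φ0→sun] = [392, 224, 504, 392]
r4 m[φ0→slip] = [9, 7, 8, 8]
r4 m[φ1→rain] = [210, 315, 504, 504]
r4 m[φ1→slip] = [7, 9, 9, 8]
r4 m[φ2→slip] = [8, 5, 1, 1]
r4 m[sun→φ0] = [1, 1, 1, 1]
r4 m[rain→φ1] = [1, 1, 1, 1]
r4 m[slip→φ0] = [56, 45, 9, 8]
r4 m[slip→φ1] = [72, 35, 8, 8]
r4 m[slip→φ2] = [63, 63, 72, 64]
fixed point reached at round 4
traceback from sun: (sun=2, rain=2, slip=0), score=504

assignment: (sun=2, rain=2, slip=0); score = 504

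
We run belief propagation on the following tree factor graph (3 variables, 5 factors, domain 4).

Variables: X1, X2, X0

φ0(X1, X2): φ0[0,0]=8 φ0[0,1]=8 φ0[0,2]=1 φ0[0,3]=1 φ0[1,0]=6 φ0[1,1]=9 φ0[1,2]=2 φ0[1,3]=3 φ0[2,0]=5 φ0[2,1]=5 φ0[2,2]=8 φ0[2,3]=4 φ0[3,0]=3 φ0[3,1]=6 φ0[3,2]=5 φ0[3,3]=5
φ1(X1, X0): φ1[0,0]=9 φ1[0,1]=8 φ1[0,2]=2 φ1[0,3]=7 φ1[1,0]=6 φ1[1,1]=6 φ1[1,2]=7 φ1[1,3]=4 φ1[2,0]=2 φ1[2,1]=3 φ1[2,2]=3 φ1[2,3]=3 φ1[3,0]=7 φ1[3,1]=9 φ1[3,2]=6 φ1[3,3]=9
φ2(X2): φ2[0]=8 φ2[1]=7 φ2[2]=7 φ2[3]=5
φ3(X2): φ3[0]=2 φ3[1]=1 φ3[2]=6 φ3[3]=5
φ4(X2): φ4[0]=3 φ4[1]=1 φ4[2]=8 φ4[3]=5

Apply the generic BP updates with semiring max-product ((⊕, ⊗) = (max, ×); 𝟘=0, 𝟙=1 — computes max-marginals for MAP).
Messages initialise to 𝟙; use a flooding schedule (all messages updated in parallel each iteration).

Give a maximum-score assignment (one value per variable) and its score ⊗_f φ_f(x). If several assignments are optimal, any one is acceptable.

assignment: (X1=3, X2=2, X0=1); score = 15120

init: all messages = 𝟙 over 4 values
r1 m[φ0→X1] = [8, 9, 8, 6]
r1 m[φ0→X2] = [8, 9, 8, 5]
r1 m[φ1→X1] = [9, 7, 3, 9]
r1 m[φ1→X0] = [9, 9, 7, 9]
r1 m[φ2→X2] = [8, 7, 7, 5]
r1 m[φ3→X2] = [2, 1, 6, 5]
r1 m[φ4→X2] = [3, 1, 8, 5]
r1 m[X1→φ0] = [1, 1, 1, 1]
r1 m[X1→φ1] = [1, 1, 1, 1]
r1 m[X2→φ0] = [1, 1, 1, 1]
r1 m[X2→φ2] = [1, 1, 1, 1]
r1 m[X2→φ3] = [1, 1, 1, 1]
r1 m[X2→φ4] = [1, 1, 1, 1]
r1 m[X0→φ1] = [1, 1, 1, 1]
r2 m[φ0→X1] = [8, 9, 8, 6]
r2 m[φ0→X2] = [8, 9, 8, 5]
r2 m[φ1→X1] = [9, 7, 3, 9]
r2 m[φ1→X0] = [9, 9, 7, 9]
r2 m[φ2→X2] = [8, 7, 7, 5]
r2 m[φ3→X2] = [2, 1, 6, 5]
r2 m[φ4→X2] = [3, 1, 8, 5]
r2 m[X1→φ0] = [9, 7, 3, 9]
r2 m[X1→φ1] = [8, 9, 8, 6]
r2 m[X2→φ0] = [48, 7, 336, 125]
r2 m[X2→φ2] = [48, 9, 384, 125]
r2 m[X2→φ3] = [192, 63, 448, 125]
r2 m[X2→φ4] = [128, 63, 336, 125]
r2 m[X0→φ1] = [1, 1, 1, 1]
r3 m[φ0→X1] = [384, 672, 2688, 1680]
r3 m[φ0→X2] = [72, 72, 45, 45]
r3 m[φ1→X1] = [9, 7, 3, 9]
r3 m[φ1→X0] = [72, 64, 63, 56]
r3 m[φ2→X2] = [8, 7, 7, 5]
r3 m[φ3→X2] = [2, 1, 6, 5]
r3 m[φ4→X2] = [3, 1, 8, 5]
r3 m[X1→φ0] = [9, 7, 3, 9]
r3 m[X1→φ1] = [8, 9, 8, 6]
r3 m[X2→φ0] = [48, 7, 336, 125]
r3 m[X2→φ2] = [48, 9, 384, 125]
r3 m[X2→φ3] = [192, 63, 448, 125]
r3 m[X2→φ4] = [128, 63, 336, 125]
r3 m[X0→φ1] = [1, 1, 1, 1]
r4 m[φ0→X1] = [384, 672, 2688, 1680]
r4 m[φ0→X2] = [72, 72, 45, 45]
r4 m[φ1→X1] = [9, 7, 3, 9]
r4 m[φ1→X0] = [72, 64, 63, 56]
r4 m[φ2→X2] = [8, 7, 7, 5]
r4 m[φ3→X2] = [2, 1, 6, 5]
r4 m[φ4→X2] = [3, 1, 8, 5]
r4 m[X1→φ0] = [9, 7, 3, 9]
r4 m[X1→φ1] = [384, 672, 2688, 1680]
r4 m[X2→φ0] = [48, 7, 336, 125]
r4 m[X2→φ2] = [432, 72, 2160, 1125]
r4 m[X2→φ3] = [1728, 504, 2520, 1125]
r4 m[X2→φ4] = [1152, 504, 1890, 1125]
r4 m[X0→φ1] = [1, 1, 1, 1]
r5 m[φ0→X1] = [384, 672, 2688, 1680]
r5 m[φ0→X2] = [72, 72, 45, 45]
r5 m[φ1→X1] = [9, 7, 3, 9]
r5 m[φ1→X0] = [11760, 15120, 10080, 15120]
r5 m[φ2→X2] = [8, 7, 7, 5]
r5 m[φ3→X2] = [2, 1, 6, 5]
r5 m[φ4→X2] = [3, 1, 8, 5]
r5 m[X1→φ0] = [9, 7, 3, 9]
r5 m[X1→φ1] = [384, 672, 2688, 1680]
r5 m[X2→φ0] = [48, 7, 336, 125]
r5 m[X2→φ2] = [432, 72, 2160, 1125]
r5 m[X2→φ3] = [1728, 504, 2520, 1125]
r5 m[X2→φ4] = [1152, 504, 1890, 1125]
r5 m[X0→φ1] = [1, 1, 1, 1]
r6 m[φ0→X1] = [384, 672, 2688, 1680]
r6 m[φ0→X2] = [72, 72, 45, 45]
r6 m[φ1→X1] = [9, 7, 3, 9]
r6 m[φ1→X0] = [11760, 15120, 10080, 15120]
r6 m[φ2→X2] = [8, 7, 7, 5]
r6 m[φ3→X2] = [2, 1, 6, 5]
r6 m[φ4→X2] = [3, 1, 8, 5]
r6 m[X1→φ0] = [9, 7, 3, 9]
r6 m[X1→φ1] = [384, 672, 2688, 1680]
r6 m[X2→φ0] = [48, 7, 336, 125]
r6 m[X2→φ2] = [432, 72, 2160, 1125]
r6 m[X2→φ3] = [1728, 504, 2520, 1125]
r6 m[X2→φ4] = [1152, 504, 1890, 1125]
r6 m[X0→φ1] = [1, 1, 1, 1]
fixed point reached at round 6
traceback from X1: (X1=3, X2=2, X0=1), score=15120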